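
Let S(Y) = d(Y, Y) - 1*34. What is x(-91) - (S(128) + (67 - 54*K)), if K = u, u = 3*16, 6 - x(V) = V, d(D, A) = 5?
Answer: 2651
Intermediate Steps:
x(V) = 6 - V
u = 48
K = 48
S(Y) = -29 (S(Y) = 5 - 1*34 = 5 - 34 = -29)
x(-91) - (S(128) + (67 - 54*K)) = (6 - 1*(-91)) - (-29 + (67 - 54*48)) = (6 + 91) - (-29 + (67 - 2592)) = 97 - (-29 - 2525) = 97 - 1*(-2554) = 97 + 2554 = 2651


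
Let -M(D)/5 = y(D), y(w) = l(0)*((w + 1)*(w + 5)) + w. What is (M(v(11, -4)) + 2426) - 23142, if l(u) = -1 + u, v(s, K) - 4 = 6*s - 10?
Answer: -1191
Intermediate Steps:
v(s, K) = -6 + 6*s (v(s, K) = 4 + (6*s - 10) = 4 + (-10 + 6*s) = -6 + 6*s)
y(w) = w - (1 + w)*(5 + w) (y(w) = (-1 + 0)*((w + 1)*(w + 5)) + w = -(1 + w)*(5 + w) + w = w - (1 + w)*(5 + w))
M(D) = 25 + 5*D² + 25*D (M(D) = -5*(-5 - D² - 5*D) = 25 + 5*D² + 25*D)
(M(v(11, -4)) + 2426) - 23142 = ((25 + 5*(-6 + 6*11)² + 25*(-6 + 6*11)) + 2426) - 23142 = ((25 + 5*(-6 + 66)² + 25*(-6 + 66)) + 2426) - 23142 = ((25 + 5*60² + 25*60) + 2426) - 23142 = ((25 + 5*3600 + 1500) + 2426) - 23142 = ((25 + 18000 + 1500) + 2426) - 23142 = (19525 + 2426) - 23142 = 21951 - 23142 = -1191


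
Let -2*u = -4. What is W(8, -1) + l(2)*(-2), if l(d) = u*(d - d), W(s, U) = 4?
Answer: 4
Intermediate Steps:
u = 2 (u = -½*(-4) = 2)
l(d) = 0 (l(d) = 2*(d - d) = 2*0 = 0)
W(8, -1) + l(2)*(-2) = 4 + 0*(-2) = 4 + 0 = 4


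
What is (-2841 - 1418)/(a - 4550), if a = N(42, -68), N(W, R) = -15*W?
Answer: 4259/5180 ≈ 0.82220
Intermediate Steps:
a = -630 (a = -15*42 = -630)
(-2841 - 1418)/(a - 4550) = (-2841 - 1418)/(-630 - 4550) = -4259/(-5180) = -4259*(-1/5180) = 4259/5180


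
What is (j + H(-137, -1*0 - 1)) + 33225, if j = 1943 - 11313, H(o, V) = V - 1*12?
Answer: 23842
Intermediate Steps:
H(o, V) = -12 + V (H(o, V) = V - 12 = -12 + V)
j = -9370
(j + H(-137, -1*0 - 1)) + 33225 = (-9370 + (-12 + (-1*0 - 1))) + 33225 = (-9370 + (-12 + (0 - 1))) + 33225 = (-9370 + (-12 - 1)) + 33225 = (-9370 - 13) + 33225 = -9383 + 33225 = 23842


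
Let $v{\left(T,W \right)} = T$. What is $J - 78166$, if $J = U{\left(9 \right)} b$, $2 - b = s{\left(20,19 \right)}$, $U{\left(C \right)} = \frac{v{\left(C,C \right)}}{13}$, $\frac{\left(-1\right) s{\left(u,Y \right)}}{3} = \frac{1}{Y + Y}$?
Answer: $- \frac{38613293}{494} \approx -78165.0$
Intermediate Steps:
$s{\left(u,Y \right)} = - \frac{3}{2 Y}$ ($s{\left(u,Y \right)} = - \frac{3}{Y + Y} = - \frac{3}{2 Y}$)
$U{\left(C \right)} = \frac{C}{13}$
$b = \frac{79}{38}$ ($b = 2 - - \frac{3}{2 \cdot 19} = 2 - \left(- \frac{3}{2}\right) \frac{1}{19} = 2 - - \frac{3}{38} = 2 + \frac{3}{38} = \frac{79}{38} \approx 2.0789$)
$J = \frac{711}{494}$ ($J = \frac{1}{13} \cdot 9 \cdot \frac{79}{38} = \frac{9}{13} \cdot \frac{79}{38} = \frac{711}{494} \approx 1.4393$)
$J - 78166 = \frac{711}{494} - 78166 = - \frac{38613293}{494}$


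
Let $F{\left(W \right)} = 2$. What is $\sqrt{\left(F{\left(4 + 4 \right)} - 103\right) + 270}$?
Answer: $13$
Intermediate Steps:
$\sqrt{\left(F{\left(4 + 4 \right)} - 103\right) + 270} = \sqrt{\left(2 - 103\right) + 270} = \sqrt{-101 + 270} = \sqrt{169} = 13$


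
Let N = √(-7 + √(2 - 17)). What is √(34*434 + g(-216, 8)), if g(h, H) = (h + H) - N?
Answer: √(14548 - √(-7 + I*√15)) ≈ 120.61 - 0.011*I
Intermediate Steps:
N = √(-7 + I*√15) (N = √(-7 + √(-15)) = √(-7 + I*√15) ≈ 0.70711 + 2.7386*I)
g(h, H) = H + h - √(-7 + I*√15) (g(h, H) = (h + H) - √(-7 + I*√15) = (H + h) - √(-7 + I*√15) = H + h - √(-7 + I*√15))
√(34*434 + g(-216, 8)) = √(34*434 + (8 - 216 - √(-7 + I*√15))) = √(14756 + (-208 - √(-7 + I*√15))) = √(14548 - √(-7 + I*√15))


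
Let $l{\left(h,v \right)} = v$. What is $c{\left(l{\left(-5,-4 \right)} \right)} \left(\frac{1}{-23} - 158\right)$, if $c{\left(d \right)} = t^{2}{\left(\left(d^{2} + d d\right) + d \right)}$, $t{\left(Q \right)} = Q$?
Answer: $- \frac{2849840}{23} \approx -1.2391 \cdot 10^{5}$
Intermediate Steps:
$c{\left(d \right)} = \left(d + 2 d^{2}\right)^{2}$ ($c{\left(d \right)} = \left(\left(d^{2} + d d\right) + d\right)^{2} = \left(\left(d^{2} + d^{2}\right) + d\right)^{2} = \left(2 d^{2} + d\right)^{2} = \left(d + 2 d^{2}\right)^{2}$)
$c{\left(l{\left(-5,-4 \right)} \right)} \left(\frac{1}{-23} - 158\right) = \left(-4\right)^{2} \left(1 + 2 \left(-4\right)\right)^{2} \left(\frac{1}{-23} - 158\right) = 16 \left(1 - 8\right)^{2} \left(- \frac{1}{23} - 158\right) = 16 \left(-7\right)^{2} \left(- \frac{3635}{23}\right) = 16 \cdot 49 \left(- \frac{3635}{23}\right) = 784 \left(- \frac{3635}{23}\right) = - \frac{2849840}{23}$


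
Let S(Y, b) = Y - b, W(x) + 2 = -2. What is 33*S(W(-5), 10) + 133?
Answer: -329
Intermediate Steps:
W(x) = -4 (W(x) = -2 - 2 = -4)
33*S(W(-5), 10) + 133 = 33*(-4 - 1*10) + 133 = 33*(-4 - 10) + 133 = 33*(-14) + 133 = -462 + 133 = -329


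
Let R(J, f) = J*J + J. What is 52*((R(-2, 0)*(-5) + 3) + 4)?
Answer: -156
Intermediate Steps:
R(J, f) = J + J² (R(J, f) = J² + J = J + J²)
52*((R(-2, 0)*(-5) + 3) + 4) = 52*((-2*(1 - 2)*(-5) + 3) + 4) = 52*((-2*(-1)*(-5) + 3) + 4) = 52*((2*(-5) + 3) + 4) = 52*((-10 + 3) + 4) = 52*(-7 + 4) = 52*(-3) = -156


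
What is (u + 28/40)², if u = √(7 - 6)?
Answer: 289/100 ≈ 2.8900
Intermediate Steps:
u = 1 (u = √1 = 1)
(u + 28/40)² = (1 + 28/40)² = (1 + 28*(1/40))² = (1 + 7/10)² = (17/10)² = 289/100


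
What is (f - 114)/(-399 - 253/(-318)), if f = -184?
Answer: 94764/126629 ≈ 0.74836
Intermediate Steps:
(f - 114)/(-399 - 253/(-318)) = (-184 - 114)/(-399 - 253/(-318)) = -298/(-399 - 253*(-1/318)) = -298/(-399 + 253/318) = -298/(-126629/318) = -298*(-318/126629) = 94764/126629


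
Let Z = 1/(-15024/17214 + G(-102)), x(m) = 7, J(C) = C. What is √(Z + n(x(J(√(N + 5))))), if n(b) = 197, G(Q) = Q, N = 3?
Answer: √17159586869910/295142 ≈ 14.035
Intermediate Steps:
Z = -2869/295142 (Z = 1/(-15024/17214 - 102) = 1/(-15024*1/17214 - 102) = 1/(-2504/2869 - 102) = 1/(-295142/2869) = -2869/295142 ≈ -0.0097207)
√(Z + n(x(J(√(N + 5))))) = √(-2869/295142 + 197) = √(58140105/295142) = √17159586869910/295142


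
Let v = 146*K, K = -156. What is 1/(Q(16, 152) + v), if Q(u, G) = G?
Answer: -1/22624 ≈ -4.4201e-5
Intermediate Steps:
v = -22776 (v = 146*(-156) = -22776)
1/(Q(16, 152) + v) = 1/(152 - 22776) = 1/(-22624) = -1/22624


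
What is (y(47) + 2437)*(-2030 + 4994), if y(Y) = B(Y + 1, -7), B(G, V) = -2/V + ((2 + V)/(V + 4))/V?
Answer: 50563864/7 ≈ 7.2234e+6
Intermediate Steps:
B(G, V) = -2/V + (2 + V)/(V*(4 + V)) (B(G, V) = -2/V + ((2 + V)/(4 + V))/V = -2/V + (2 + V)/(V*(4 + V)))
y(Y) = 1/21 (y(Y) = (-6 - 1*(-7))/((-7)*(4 - 7)) = -⅐*(-6 + 7)/(-3) = -⅐*(-⅓)*1 = 1/21)
(y(47) + 2437)*(-2030 + 4994) = (1/21 + 2437)*(-2030 + 4994) = (51178/21)*2964 = 50563864/7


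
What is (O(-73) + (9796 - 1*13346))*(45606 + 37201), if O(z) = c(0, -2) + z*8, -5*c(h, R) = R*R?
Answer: -1711951918/5 ≈ -3.4239e+8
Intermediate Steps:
c(h, R) = -R²/5 (c(h, R) = -R*R/5 = -R²/5)
O(z) = -⅘ + 8*z (O(z) = -⅕*(-2)² + z*8 = -⅕*4 + 8*z = -⅘ + 8*z)
(O(-73) + (9796 - 1*13346))*(45606 + 37201) = ((-⅘ + 8*(-73)) + (9796 - 1*13346))*(45606 + 37201) = ((-⅘ - 584) + (9796 - 13346))*82807 = (-2924/5 - 3550)*82807 = -20674/5*82807 = -1711951918/5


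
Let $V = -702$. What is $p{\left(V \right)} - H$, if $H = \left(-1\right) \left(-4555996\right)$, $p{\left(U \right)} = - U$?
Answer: $-4555294$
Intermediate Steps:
$H = 4555996$
$p{\left(V \right)} - H = \left(-1\right) \left(-702\right) - 4555996 = 702 - 4555996 = -4555294$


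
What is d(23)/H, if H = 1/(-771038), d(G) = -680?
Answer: 524305840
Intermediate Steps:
H = -1/771038 ≈ -1.2970e-6
d(23)/H = -680/(-1/771038) = -680*(-771038) = 524305840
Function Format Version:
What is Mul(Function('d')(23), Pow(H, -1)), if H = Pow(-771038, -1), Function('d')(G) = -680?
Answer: 524305840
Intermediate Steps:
H = Rational(-1, 771038) ≈ -1.2970e-6
Mul(Function('d')(23), Pow(H, -1)) = Mul(-680, Pow(Rational(-1, 771038), -1)) = Mul(-680, -771038) = 524305840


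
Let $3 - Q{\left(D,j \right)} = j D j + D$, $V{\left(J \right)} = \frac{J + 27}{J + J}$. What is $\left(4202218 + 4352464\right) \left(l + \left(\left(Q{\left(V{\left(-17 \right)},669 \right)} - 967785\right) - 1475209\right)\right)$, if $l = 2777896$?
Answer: $\frac{67848851104990}{17} \approx 3.9911 \cdot 10^{12}$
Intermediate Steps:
$V{\left(J \right)} = \frac{27 + J}{2 J}$
$Q{\left(D,j \right)} = 3 - D - D j^{2}$ ($Q{\left(D,j \right)} = 3 - \left(j D j + D\right) = 3 - \left(D j j + D\right) = 3 - \left(D j^{2} + D\right) = 3 - \left(D + D j^{2}\right) = 3 - D - D j^{2}$)
$\left(4202218 + 4352464\right) \left(l + \left(\left(Q{\left(V{\left(-17 \right)},669 \right)} - 967785\right) - 1475209\right)\right) = \left(4202218 + 4352464\right) \left(2777896 - \left(2442991 + \frac{27 - 17}{2 \left(-17\right)} 669^{2} + \frac{27 - 17}{2 \left(-17\right)}\right)\right) = 8554682 \left(2777896 - \left(2442991 + \frac{1}{2} \left(- \frac{1}{17}\right) 10 \cdot 447561 + \frac{1}{2} \left(- \frac{1}{17}\right) 10\right)\right) = 8554682 \left(2777896 - \frac{39293037}{17}\right) = 8554682 \cdot \frac{7931195}{17} = \frac{67848851104990}{17}$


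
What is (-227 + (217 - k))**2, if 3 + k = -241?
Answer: 54756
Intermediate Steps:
k = -244 (k = -3 - 241 = -244)
(-227 + (217 - k))**2 = (-227 + (217 - 1*(-244)))**2 = (-227 + (217 + 244))**2 = (-227 + 461)**2 = 234**2 = 54756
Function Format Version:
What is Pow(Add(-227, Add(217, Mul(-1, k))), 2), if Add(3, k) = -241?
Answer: 54756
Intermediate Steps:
k = -244 (k = Add(-3, -241) = -244)
Pow(Add(-227, Add(217, Mul(-1, k))), 2) = Pow(Add(-227, Add(217, Mul(-1, -244))), 2) = Pow(Add(-227, Add(217, 244)), 2) = Pow(Add(-227, 461), 2) = Pow(234, 2) = 54756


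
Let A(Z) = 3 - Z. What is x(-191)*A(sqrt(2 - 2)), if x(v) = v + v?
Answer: -1146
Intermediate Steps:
x(v) = 2*v
x(-191)*A(sqrt(2 - 2)) = (2*(-191))*(3 - sqrt(2 - 2)) = -382*(3 - sqrt(0)) = -382*(3 - 1*0) = -382*(3 + 0) = -382*3 = -1146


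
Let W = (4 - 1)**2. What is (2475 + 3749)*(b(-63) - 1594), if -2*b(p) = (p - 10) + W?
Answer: -9721888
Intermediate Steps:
W = 9 (W = 3**2 = 9)
b(p) = 1/2 - p/2 (b(p) = -((p - 10) + 9)/2 = -((-10 + p) + 9)/2 = -(-1 + p)/2 = 1/2 - p/2)
(2475 + 3749)*(b(-63) - 1594) = (2475 + 3749)*((1/2 - 1/2*(-63)) - 1594) = 6224*((1/2 + 63/2) - 1594) = 6224*(32 - 1594) = 6224*(-1562) = -9721888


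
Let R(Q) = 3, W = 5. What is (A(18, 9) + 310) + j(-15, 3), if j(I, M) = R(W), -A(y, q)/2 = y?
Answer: 277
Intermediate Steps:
A(y, q) = -2*y
j(I, M) = 3
(A(18, 9) + 310) + j(-15, 3) = (-2*18 + 310) + 3 = (-36 + 310) + 3 = 274 + 3 = 277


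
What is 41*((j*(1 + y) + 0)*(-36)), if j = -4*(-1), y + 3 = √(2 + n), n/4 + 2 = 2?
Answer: 11808 - 5904*√2 ≈ 3458.5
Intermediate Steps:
n = 0 (n = -8 + 4*2 = -8 + 8 = 0)
y = -3 + √2 (y = -3 + √(2 + 0) = -3 + √2 ≈ -1.5858)
j = 4
41*((j*(1 + y) + 0)*(-36)) = 41*((4*(1 + (-3 + √2)) + 0)*(-36)) = 41*((4*(-2 + √2) + 0)*(-36)) = 41*(((-8 + 4*√2) + 0)*(-36)) = 41*((-8 + 4*√2)*(-36)) = 41*(288 - 144*√2) = 11808 - 5904*√2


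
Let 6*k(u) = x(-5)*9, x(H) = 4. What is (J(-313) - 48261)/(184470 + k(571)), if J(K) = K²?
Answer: 12427/46119 ≈ 0.26945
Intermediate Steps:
k(u) = 6 (k(u) = (4*9)/6 = (⅙)*36 = 6)
(J(-313) - 48261)/(184470 + k(571)) = ((-313)² - 48261)/(184470 + 6) = (97969 - 48261)/184476 = 49708*(1/184476) = 12427/46119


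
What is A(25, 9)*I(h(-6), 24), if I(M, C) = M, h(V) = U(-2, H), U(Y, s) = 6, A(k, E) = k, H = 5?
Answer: 150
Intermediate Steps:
h(V) = 6
A(25, 9)*I(h(-6), 24) = 25*6 = 150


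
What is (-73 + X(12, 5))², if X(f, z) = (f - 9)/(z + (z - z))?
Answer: 131044/25 ≈ 5241.8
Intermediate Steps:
X(f, z) = (-9 + f)/z (X(f, z) = (-9 + f)/(z + 0) = (-9 + f)/z)
(-73 + X(12, 5))² = (-73 + (-9 + 12)/5)² = (-73 + (⅕)*3)² = (-73 + ⅗)² = (-362/5)² = 131044/25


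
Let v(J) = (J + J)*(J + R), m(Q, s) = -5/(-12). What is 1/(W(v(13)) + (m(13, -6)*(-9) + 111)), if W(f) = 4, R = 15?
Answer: 4/445 ≈ 0.0089888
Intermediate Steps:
m(Q, s) = 5/12 (m(Q, s) = -5*(-1/12) = 5/12)
v(J) = 2*J*(15 + J) (v(J) = (J + J)*(J + 15) = (2*J)*(15 + J) = 2*J*(15 + J))
1/(W(v(13)) + (m(13, -6)*(-9) + 111)) = 1/(4 + ((5/12)*(-9) + 111)) = 1/(4 + (-15/4 + 111)) = 1/(4 + 429/4) = 1/(445/4) = 4/445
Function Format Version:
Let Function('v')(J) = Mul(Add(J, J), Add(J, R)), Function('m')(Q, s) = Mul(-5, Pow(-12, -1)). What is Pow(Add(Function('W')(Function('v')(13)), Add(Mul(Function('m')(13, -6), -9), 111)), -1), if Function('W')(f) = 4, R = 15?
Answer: Rational(4, 445) ≈ 0.0089888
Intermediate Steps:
Function('m')(Q, s) = Rational(5, 12) (Function('m')(Q, s) = Mul(-5, Rational(-1, 12)) = Rational(5, 12))
Function('v')(J) = Mul(2, J, Add(15, J)) (Function('v')(J) = Mul(Add(J, J), Add(J, 15)) = Mul(Mul(2, J), Add(15, J)) = Mul(2, J, Add(15, J)))
Pow(Add(Function('W')(Function('v')(13)), Add(Mul(Function('m')(13, -6), -9), 111)), -1) = Pow(Add(4, Add(Mul(Rational(5, 12), -9), 111)), -1) = Pow(Add(4, Add(Rational(-15, 4), 111)), -1) = Pow(Add(4, Rational(429, 4)), -1) = Pow(Rational(445, 4), -1) = Rational(4, 445)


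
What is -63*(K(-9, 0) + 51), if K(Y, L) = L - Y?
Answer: -3780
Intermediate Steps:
-63*(K(-9, 0) + 51) = -63*((0 - 1*(-9)) + 51) = -63*((0 + 9) + 51) = -63*(9 + 51) = -63*60 = -3780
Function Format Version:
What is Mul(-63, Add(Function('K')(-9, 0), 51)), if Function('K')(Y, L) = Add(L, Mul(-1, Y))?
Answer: -3780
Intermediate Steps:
Mul(-63, Add(Function('K')(-9, 0), 51)) = Mul(-63, Add(Add(0, Mul(-1, -9)), 51)) = Mul(-63, Add(Add(0, 9), 51)) = Mul(-63, Add(9, 51)) = Mul(-63, 60) = -3780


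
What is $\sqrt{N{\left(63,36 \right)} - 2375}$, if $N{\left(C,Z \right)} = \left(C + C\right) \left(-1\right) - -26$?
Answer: $15 i \sqrt{11} \approx 49.749 i$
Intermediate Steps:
$N{\left(C,Z \right)} = 26 - 2 C$ ($N{\left(C,Z \right)} = 2 C \left(-1\right) + 26 = - 2 C + 26 = 26 - 2 C$)
$\sqrt{N{\left(63,36 \right)} - 2375} = \sqrt{\left(26 - 126\right) - 2375} = \sqrt{-100 - 2375} = \sqrt{-2475} = 15 i \sqrt{11}$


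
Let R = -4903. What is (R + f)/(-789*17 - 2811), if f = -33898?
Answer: 38801/16224 ≈ 2.3916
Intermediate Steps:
(R + f)/(-789*17 - 2811) = (-4903 - 33898)/(-789*17 - 2811) = -38801/(-13413 - 2811) = -38801/(-16224) = -38801*(-1/16224) = 38801/16224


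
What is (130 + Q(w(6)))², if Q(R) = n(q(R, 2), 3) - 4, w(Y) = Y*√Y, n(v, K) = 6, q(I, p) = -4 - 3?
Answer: 17424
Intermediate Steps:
q(I, p) = -7
w(Y) = Y^(3/2)
Q(R) = 2 (Q(R) = 6 - 4 = 2)
(130 + Q(w(6)))² = (130 + 2)² = 132² = 17424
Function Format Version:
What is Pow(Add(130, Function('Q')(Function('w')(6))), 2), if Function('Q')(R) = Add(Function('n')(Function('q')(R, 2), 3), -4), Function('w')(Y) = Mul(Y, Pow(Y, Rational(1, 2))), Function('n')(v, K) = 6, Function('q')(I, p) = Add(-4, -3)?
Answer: 17424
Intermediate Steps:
Function('q')(I, p) = -7
Function('w')(Y) = Pow(Y, Rational(3, 2))
Function('Q')(R) = 2 (Function('Q')(R) = Add(6, -4) = 2)
Pow(Add(130, Function('Q')(Function('w')(6))), 2) = Pow(Add(130, 2), 2) = Pow(132, 2) = 17424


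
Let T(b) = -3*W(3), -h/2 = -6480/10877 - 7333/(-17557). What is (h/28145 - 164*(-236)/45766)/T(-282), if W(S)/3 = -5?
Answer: 34671432852381638/1844866353516001725 ≈ 0.018793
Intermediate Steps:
W(S) = -15 (W(S) = 3*(-5) = -15)
h = 68016638/190967489 (h = -2*(-6480/10877 - 7333/(-17557)) = -2*(-6480*1/10877 - 7333*(-1/17557)) = -2*(-6480/10877 + 7333/17557) = -2*(-34008319/190967489) = 68016638/190967489 ≈ 0.35617)
T(b) = 45 (T(b) = -3*(-15) = 45)
(h/28145 - 164*(-236)/45766)/T(-282) = ((68016638/190967489)/28145 - 164*(-236)/45766)/45 = ((68016638/190967489)*(1/28145) + 38704*(1/45766))*(1/45) = (68016638/5374779977905 + 19352/22883)*(1/45) = (104014298557144914/122991090234400115)*(1/45) = 34671432852381638/1844866353516001725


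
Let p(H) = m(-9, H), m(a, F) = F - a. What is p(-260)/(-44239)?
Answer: 251/44239 ≈ 0.0056737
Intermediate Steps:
p(H) = 9 + H (p(H) = H - 1*(-9) = H + 9 = 9 + H)
p(-260)/(-44239) = (9 - 260)/(-44239) = -251*(-1/44239) = 251/44239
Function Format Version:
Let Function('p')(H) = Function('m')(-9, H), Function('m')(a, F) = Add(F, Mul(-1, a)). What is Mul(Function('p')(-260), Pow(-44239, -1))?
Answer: Rational(251, 44239) ≈ 0.0056737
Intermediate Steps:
Function('p')(H) = Add(9, H) (Function('p')(H) = Add(H, Mul(-1, -9)) = Add(H, 9) = Add(9, H))
Mul(Function('p')(-260), Pow(-44239, -1)) = Mul(Add(9, -260), Pow(-44239, -1)) = Mul(-251, Rational(-1, 44239)) = Rational(251, 44239)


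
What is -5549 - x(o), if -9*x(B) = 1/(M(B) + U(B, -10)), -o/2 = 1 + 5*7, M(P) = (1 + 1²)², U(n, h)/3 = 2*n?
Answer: -21374749/3852 ≈ -5549.0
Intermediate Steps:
U(n, h) = 6*n (U(n, h) = 3*(2*n) = 6*n)
M(P) = 4 (M(P) = (1 + 1)² = 2² = 4)
o = -72 (o = -2*(1 + 5*7) = -2*(1 + 35) = -2*36 = -72)
x(B) = -1/(9*(4 + 6*B))
-5549 - x(o) = -5549 - (-1)/(36 + 54*(-72)) = -5549 - (-1)/(36 - 3888) = -5549 - (-1)/(-3852) = -5549 - (-1)*(-1)/3852 = -5549 - 1*1/3852 = -5549 - 1/3852 = -21374749/3852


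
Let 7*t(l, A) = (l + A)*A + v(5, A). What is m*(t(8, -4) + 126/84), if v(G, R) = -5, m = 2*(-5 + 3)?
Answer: 6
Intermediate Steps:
m = -4 (m = 2*(-2) = -4)
t(l, A) = -5/7 + A*(A + l)/7 (t(l, A) = ((l + A)*A - 5)/7 = ((A + l)*A - 5)/7 = (A*(A + l) - 5)/7 = (-5 + A*(A + l))/7 = -5/7 + A*(A + l)/7)
m*(t(8, -4) + 126/84) = -4*((-5/7 + (⅐)*(-4)² + (⅐)*(-4)*8) + 126/84) = -4*((-5/7 + (⅐)*16 - 32/7) + 126*(1/84)) = -4*((-5/7 + 16/7 - 32/7) + 3/2) = -4*(-3 + 3/2) = -4*(-3/2) = 6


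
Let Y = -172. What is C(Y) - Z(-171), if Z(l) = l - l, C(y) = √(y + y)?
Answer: 2*I*√86 ≈ 18.547*I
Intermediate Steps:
C(y) = √2*√y (C(y) = √(2*y) = √2*√y)
Z(l) = 0
C(Y) - Z(-171) = √2*√(-172) - 1*0 = √2*(2*I*√43) + 0 = 2*I*√86 + 0 = 2*I*√86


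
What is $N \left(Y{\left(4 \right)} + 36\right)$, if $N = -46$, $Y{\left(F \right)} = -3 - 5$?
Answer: $-1288$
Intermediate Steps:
$Y{\left(F \right)} = -8$ ($Y{\left(F \right)} = -3 - 5 = -8$)
$N \left(Y{\left(4 \right)} + 36\right) = - 46 \left(-8 + 36\right) = \left(-46\right) 28 = -1288$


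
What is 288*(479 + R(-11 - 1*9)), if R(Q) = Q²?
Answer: 253152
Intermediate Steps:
288*(479 + R(-11 - 1*9)) = 288*(479 + (-11 - 1*9)²) = 288*(479 + (-11 - 9)²) = 288*(479 + (-20)²) = 288*(479 + 400) = 288*879 = 253152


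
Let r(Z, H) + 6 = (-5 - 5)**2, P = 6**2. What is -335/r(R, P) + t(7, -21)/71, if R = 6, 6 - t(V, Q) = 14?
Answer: -24537/6674 ≈ -3.6765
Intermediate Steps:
t(V, Q) = -8 (t(V, Q) = 6 - 1*14 = 6 - 14 = -8)
P = 36
r(Z, H) = 94 (r(Z, H) = -6 + (-5 - 5)**2 = -6 + (-10)**2 = -6 + 100 = 94)
-335/r(R, P) + t(7, -21)/71 = -335/94 - 8/71 = -24537/6674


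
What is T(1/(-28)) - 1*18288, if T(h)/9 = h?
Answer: -512073/28 ≈ -18288.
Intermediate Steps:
T(h) = 9*h
T(1/(-28)) - 1*18288 = 9/(-28) - 1*18288 = 9*(-1/28) - 18288 = -9/28 - 18288 = -512073/28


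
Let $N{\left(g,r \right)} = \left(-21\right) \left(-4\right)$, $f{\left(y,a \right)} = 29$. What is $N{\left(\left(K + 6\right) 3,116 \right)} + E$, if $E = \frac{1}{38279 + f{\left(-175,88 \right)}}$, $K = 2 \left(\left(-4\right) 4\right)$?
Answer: $\frac{3217873}{38308} \approx 84.0$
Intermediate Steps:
$K = -32$ ($K = 2 \left(-16\right) = -32$)
$N{\left(g,r \right)} = 84$
$E = \frac{1}{38308}$ ($E = \frac{1}{38279 + 29} = \frac{1}{38308} \approx 2.6104 \cdot 10^{-5}$)
$N{\left(\left(K + 6\right) 3,116 \right)} + E = 84 + \frac{1}{38308} = \frac{3217873}{38308}$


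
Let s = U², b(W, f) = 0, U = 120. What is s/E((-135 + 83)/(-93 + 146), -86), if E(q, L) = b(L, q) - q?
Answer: 190800/13 ≈ 14677.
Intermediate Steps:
E(q, L) = -q (E(q, L) = 0 - q = -q)
s = 14400 (s = 120² = 14400)
s/E((-135 + 83)/(-93 + 146), -86) = 14400/((-(-135 + 83)/(-93 + 146))) = 14400/((-(-52)/53)) = 14400/((-1*(-52/53))) = 14400/(52/53) = 14400*(53/52) = 190800/13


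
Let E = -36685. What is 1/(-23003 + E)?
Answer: -1/59688 ≈ -1.6754e-5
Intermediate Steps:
1/(-23003 + E) = 1/(-23003 - 36685) = 1/(-59688) = -1/59688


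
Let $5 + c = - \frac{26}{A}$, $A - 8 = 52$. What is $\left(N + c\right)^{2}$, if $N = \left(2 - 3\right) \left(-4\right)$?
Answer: $\frac{1849}{900} \approx 2.0544$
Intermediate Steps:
$A = 60$ ($A = 8 + 52 = 60$)
$c = - \frac{163}{30}$ ($c = -5 - \frac{26}{60} = -5 - \frac{13}{30} = - \frac{163}{30} \approx -5.4333$)
$N = 4$ ($N = \left(-1\right) \left(-4\right) = 4$)
$\left(N + c\right)^{2} = \left(4 - \frac{163}{30}\right)^{2} = \left(- \frac{43}{30}\right)^{2} = \frac{1849}{900}$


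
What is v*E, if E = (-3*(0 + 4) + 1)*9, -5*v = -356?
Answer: -35244/5 ≈ -7048.8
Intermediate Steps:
v = 356/5 (v = -1/5*(-356) = 356/5 ≈ 71.200)
E = -99 (E = (-3*4 + 1)*9 = (-12 + 1)*9 = -11*9 = -99)
v*E = (356/5)*(-99) = -35244/5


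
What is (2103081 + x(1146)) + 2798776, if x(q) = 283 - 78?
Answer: 4902062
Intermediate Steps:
x(q) = 205
(2103081 + x(1146)) + 2798776 = (2103081 + 205) + 2798776 = 2103286 + 2798776 = 4902062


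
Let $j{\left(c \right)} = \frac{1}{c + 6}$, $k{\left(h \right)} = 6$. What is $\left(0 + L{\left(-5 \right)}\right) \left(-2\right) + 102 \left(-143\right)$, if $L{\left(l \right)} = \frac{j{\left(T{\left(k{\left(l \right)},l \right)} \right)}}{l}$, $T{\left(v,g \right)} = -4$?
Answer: $- \frac{72929}{5} \approx -14586.0$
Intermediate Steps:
$j{\left(c \right)} = \frac{1}{6 + c}$
$L{\left(l \right)} = \frac{1}{2 l}$ ($L{\left(l \right)} = \frac{1}{\left(6 - 4\right) l} = \frac{1}{2 l}$)
$\left(0 + L{\left(-5 \right)}\right) \left(-2\right) + 102 \left(-143\right) = \left(0 + \frac{1}{2 \left(-5\right)}\right) \left(-2\right) + 102 \left(-143\right) = \left(0 + \frac{1}{2} \left(- \frac{1}{5}\right)\right) \left(-2\right) - 14586 = \left(0 - \frac{1}{10}\right) \left(-2\right) - 14586 = \left(- \frac{1}{10}\right) \left(-2\right) - 14586 = \frac{1}{5} - 14586 = - \frac{72929}{5}$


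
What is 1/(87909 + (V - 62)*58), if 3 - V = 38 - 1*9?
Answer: 1/82805 ≈ 1.2077e-5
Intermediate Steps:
V = -26 (V = 3 - (38 - 1*9) = 3 - (38 - 9) = 3 - 1*29 = 3 - 29 = -26)
1/(87909 + (V - 62)*58) = 1/(87909 + (-26 - 62)*58) = 1/(87909 - 88*58) = 1/(87909 - 5104) = 1/82805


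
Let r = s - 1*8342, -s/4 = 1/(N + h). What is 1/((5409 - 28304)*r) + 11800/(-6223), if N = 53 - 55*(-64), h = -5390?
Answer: -4094941031702809/2159560856834850 ≈ -1.8962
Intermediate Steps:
N = 3573 (N = 53 + 3520 = 3573)
s = 4/1817 (s = -4/(3573 - 5390) = -4/(-1817) = -4*(-1/1817) = 4/1817 ≈ 0.0022014)
r = -15157410/1817 (r = 4/1817 - 1*8342 = 4/1817 - 8342 = -15157410/1817 ≈ -8342.0)
1/((5409 - 28304)*r) + 11800/(-6223) = 1/((5409 - 28304)*(-15157410/1817)) + 11800/(-6223) = -1817/15157410/(-22895) + 11800*(-1/6223) = -1/22895*(-1817/15157410) - 11800/6223 = 1817/347028901950 - 11800/6223 = -4094941031702809/2159560856834850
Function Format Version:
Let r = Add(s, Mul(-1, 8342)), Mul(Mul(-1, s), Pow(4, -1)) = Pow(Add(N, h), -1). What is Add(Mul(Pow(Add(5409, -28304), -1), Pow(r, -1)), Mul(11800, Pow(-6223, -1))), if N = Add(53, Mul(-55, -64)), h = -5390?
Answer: Rational(-4094941031702809, 2159560856834850) ≈ -1.8962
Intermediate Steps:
N = 3573 (N = Add(53, 3520) = 3573)
s = Rational(4, 1817) (s = Mul(-4, Pow(Add(3573, -5390), -1)) = Mul(-4, Pow(-1817, -1)) = Mul(-4, Rational(-1, 1817)) = Rational(4, 1817) ≈ 0.0022014)
r = Rational(-15157410, 1817) (r = Add(Rational(4, 1817), Mul(-1, 8342)) = Add(Rational(4, 1817), -8342) = Rational(-15157410, 1817) ≈ -8342.0)
Add(Mul(Pow(Add(5409, -28304), -1), Pow(r, -1)), Mul(11800, Pow(-6223, -1))) = Add(Mul(Pow(Add(5409, -28304), -1), Pow(Rational(-15157410, 1817), -1)), Mul(11800, Pow(-6223, -1))) = Add(Mul(Pow(-22895, -1), Rational(-1817, 15157410)), Mul(11800, Rational(-1, 6223))) = Add(Mul(Rational(-1, 22895), Rational(-1817, 15157410)), Rational(-11800, 6223)) = Add(Rational(1817, 347028901950), Rational(-11800, 6223)) = Rational(-4094941031702809, 2159560856834850)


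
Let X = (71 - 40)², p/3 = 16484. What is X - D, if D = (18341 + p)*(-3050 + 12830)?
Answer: -663014579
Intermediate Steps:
p = 49452 (p = 3*16484 = 49452)
D = 663015540 (D = (18341 + 49452)*(-3050 + 12830) = 67793*9780 = 663015540)
X = 961 (X = 31² = 961)
X - D = 961 - 1*663015540 = 961 - 663015540 = -663014579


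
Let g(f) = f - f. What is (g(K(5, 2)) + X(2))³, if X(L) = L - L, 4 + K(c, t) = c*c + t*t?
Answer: 0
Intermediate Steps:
K(c, t) = -4 + c² + t² (K(c, t) = -4 + (c*c + t*t) = -4 + (c² + t²) = -4 + c² + t²)
X(L) = 0
g(f) = 0
(g(K(5, 2)) + X(2))³ = (0 + 0)³ = 0³ = 0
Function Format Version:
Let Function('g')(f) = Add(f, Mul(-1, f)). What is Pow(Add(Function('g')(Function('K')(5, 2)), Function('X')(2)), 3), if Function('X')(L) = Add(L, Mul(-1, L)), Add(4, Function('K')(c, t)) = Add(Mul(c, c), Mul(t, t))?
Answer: 0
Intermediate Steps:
Function('K')(c, t) = Add(-4, Pow(c, 2), Pow(t, 2)) (Function('K')(c, t) = Add(-4, Add(Mul(c, c), Mul(t, t))) = Add(-4, Add(Pow(c, 2), Pow(t, 2))) = Add(-4, Pow(c, 2), Pow(t, 2)))
Function('X')(L) = 0
Function('g')(f) = 0
Pow(Add(Function('g')(Function('K')(5, 2)), Function('X')(2)), 3) = Pow(Add(0, 0), 3) = Pow(0, 3) = 0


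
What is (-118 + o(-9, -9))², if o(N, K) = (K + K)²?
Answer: 42436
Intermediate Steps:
o(N, K) = 4*K² (o(N, K) = (2*K)² = 4*K²)
(-118 + o(-9, -9))² = (-118 + 4*(-9)²)² = (-118 + 4*81)² = (-118 + 324)² = 206² = 42436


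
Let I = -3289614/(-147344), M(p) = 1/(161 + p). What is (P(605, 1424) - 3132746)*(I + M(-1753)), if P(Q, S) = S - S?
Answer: -128171362249558/1832591 ≈ -6.9940e+7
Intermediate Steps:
I = 1644807/73672 (I = -3289614*(-1/147344) = 1644807/73672 ≈ 22.326)
P(Q, S) = 0
(P(605, 1424) - 3132746)*(I + M(-1753)) = (0 - 3132746)*(1644807/73672 + 1/(161 - 1753)) = -3132746*(1644807/73672 + 1/(-1592)) = -3132746*(1644807/73672 - 1/1592) = -3132746*40913423/1832591 = -128171362249558/1832591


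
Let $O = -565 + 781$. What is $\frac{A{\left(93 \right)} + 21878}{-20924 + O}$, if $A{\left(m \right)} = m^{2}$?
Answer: $- \frac{30527}{20708} \approx -1.4742$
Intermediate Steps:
$O = 216$
$\frac{A{\left(93 \right)} + 21878}{-20924 + O} = \frac{93^{2} + 21878}{-20924 + 216} = \frac{8649 + 21878}{-20708} = 30527 \left(- \frac{1}{20708}\right) = - \frac{30527}{20708}$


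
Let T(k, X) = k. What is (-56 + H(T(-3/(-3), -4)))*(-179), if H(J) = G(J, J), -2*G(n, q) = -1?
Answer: 19869/2 ≈ 9934.5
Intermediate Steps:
G(n, q) = 1/2 (G(n, q) = -1/2*(-1) = 1/2)
H(J) = 1/2
(-56 + H(T(-3/(-3), -4)))*(-179) = (-56 + 1/2)*(-179) = -111/2*(-179) = 19869/2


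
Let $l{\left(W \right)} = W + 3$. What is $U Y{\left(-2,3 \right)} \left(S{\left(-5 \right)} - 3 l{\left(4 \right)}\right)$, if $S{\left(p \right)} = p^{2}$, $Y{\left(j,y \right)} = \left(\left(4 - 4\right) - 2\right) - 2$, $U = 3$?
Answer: $-48$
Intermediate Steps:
$l{\left(W \right)} = 3 + W$
$Y{\left(j,y \right)} = -4$ ($Y{\left(j,y \right)} = \left(0 - 2\right) - 2 = -2 - 2 = -4$)
$U Y{\left(-2,3 \right)} \left(S{\left(-5 \right)} - 3 l{\left(4 \right)}\right) = 3 \left(-4\right) \left(\left(-5\right)^{2} - 3 \left(3 + 4\right)\right) = - 12 \left(25 - 21\right) = \left(-12\right) 4 = -48$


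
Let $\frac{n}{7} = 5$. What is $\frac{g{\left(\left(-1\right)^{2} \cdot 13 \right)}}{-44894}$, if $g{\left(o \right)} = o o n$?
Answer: $- \frac{5915}{44894} \approx -0.13175$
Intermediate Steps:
$n = 35$ ($n = 7 \cdot 5 = 35$)
$g{\left(o \right)} = 35 o^{2}$ ($g{\left(o \right)} = o o 35 = o^{2} \cdot 35 = 35 o^{2}$)
$\frac{g{\left(\left(-1\right)^{2} \cdot 13 \right)}}{-44894} = \frac{35 \left(\left(-1\right)^{2} \cdot 13\right)^{2}}{-44894} = 35 \left(1 \cdot 13\right)^{2} \left(- \frac{1}{44894}\right) = 35 \cdot 13^{2} \left(- \frac{1}{44894}\right) = 35 \cdot 169 \left(- \frac{1}{44894}\right) = 5915 \left(- \frac{1}{44894}\right) = - \frac{5915}{44894}$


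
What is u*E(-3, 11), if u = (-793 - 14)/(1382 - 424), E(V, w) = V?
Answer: 2421/958 ≈ 2.5271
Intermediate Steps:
u = -807/958 ≈ -0.84238
u*E(-3, 11) = -807/958*(-3) = 2421/958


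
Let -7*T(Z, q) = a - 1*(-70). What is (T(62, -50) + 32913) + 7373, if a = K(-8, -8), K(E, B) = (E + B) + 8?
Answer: 281940/7 ≈ 40277.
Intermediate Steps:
K(E, B) = 8 + B + E (K(E, B) = (B + E) + 8 = 8 + B + E)
a = -8 (a = 8 - 8 - 8 = -8)
T(Z, q) = -62/7 (T(Z, q) = -(-8 - 1*(-70))/7 = -(-8 + 70)/7 = -1/7*62 = -62/7)
(T(62, -50) + 32913) + 7373 = (-62/7 + 32913) + 7373 = 230329/7 + 7373 = 281940/7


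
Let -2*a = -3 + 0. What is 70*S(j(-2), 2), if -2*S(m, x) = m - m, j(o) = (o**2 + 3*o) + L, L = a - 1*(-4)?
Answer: 0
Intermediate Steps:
a = 3/2 (a = -(-3 + 0)/2 = -1/2*(-3) = 3/2 ≈ 1.5000)
L = 11/2 (L = 3/2 - 1*(-4) = 3/2 + 4 = 11/2 ≈ 5.5000)
j(o) = 11/2 + o**2 + 3*o (j(o) = (o**2 + 3*o) + 11/2 = 11/2 + o**2 + 3*o)
S(m, x) = 0 (S(m, x) = -(m - m)/2 = -1/2*0 = 0)
70*S(j(-2), 2) = 70*0 = 0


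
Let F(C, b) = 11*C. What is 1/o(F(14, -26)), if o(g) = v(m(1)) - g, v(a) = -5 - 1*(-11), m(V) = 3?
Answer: -1/148 ≈ -0.0067568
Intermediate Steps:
v(a) = 6 (v(a) = -5 + 11 = 6)
o(g) = 6 - g
1/o(F(14, -26)) = 1/(6 - 11*14) = 1/(6 - 1*154) = 1/(6 - 154) = 1/(-148) = -1/148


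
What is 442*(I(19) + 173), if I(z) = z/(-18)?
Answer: 683995/9 ≈ 76000.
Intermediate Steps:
I(z) = -z/18 (I(z) = z*(-1/18) = -z/18)
442*(I(19) + 173) = 442*(-1/18*19 + 173) = 442*(-19/18 + 173) = 442*(3095/18) = 683995/9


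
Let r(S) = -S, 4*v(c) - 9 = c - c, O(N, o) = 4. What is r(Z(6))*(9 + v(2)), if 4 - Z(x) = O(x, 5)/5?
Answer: -36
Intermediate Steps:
v(c) = 9/4 (v(c) = 9/4 + (c - c)/4 = 9/4 + (1/4)*0 = 9/4 + 0 = 9/4)
Z(x) = 16/5 (Z(x) = 4 - 4/5 = 16/5)
r(Z(6))*(9 + v(2)) = (-1*16/5)*(9 + 9/4) = -16/5*45/4 = -36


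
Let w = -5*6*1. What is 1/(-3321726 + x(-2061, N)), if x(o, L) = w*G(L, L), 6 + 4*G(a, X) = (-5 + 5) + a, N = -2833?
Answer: -2/6600867 ≈ -3.0299e-7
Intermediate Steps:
G(a, X) = -3/2 + a/4 (G(a, X) = -3/2 + ((-5 + 5) + a)/4 = -3/2 + (0 + a)/4 = -3/2 + a/4)
w = -30 (w = -30*1 = -30)
x(o, L) = 45 - 15*L/2 (x(o, L) = -30*(-3/2 + L/4) = 45 - 15*L/2)
1/(-3321726 + x(-2061, N)) = 1/(-3321726 + (45 - 15/2*(-2833))) = 1/(-3321726 + (45 + 42495/2)) = 1/(-3321726 + 42585/2) = 1/(-6600867/2) = -2/6600867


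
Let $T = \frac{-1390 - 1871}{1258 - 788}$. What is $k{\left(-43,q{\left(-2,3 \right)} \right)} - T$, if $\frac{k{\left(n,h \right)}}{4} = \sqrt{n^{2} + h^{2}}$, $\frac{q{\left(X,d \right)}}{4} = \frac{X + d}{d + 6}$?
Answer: $\frac{3261}{470} + \frac{4 \sqrt{149785}}{9} \approx 178.95$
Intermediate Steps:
$q{\left(X,d \right)} = \frac{4 \left(X + d\right)}{6 + d}$ ($q{\left(X,d \right)} = 4 \frac{X + d}{d + 6} = 4 \frac{X + d}{6 + d} = \frac{4 \left(X + d\right)}{6 + d}$)
$k{\left(n,h \right)} = 4 \sqrt{h^{2} + n^{2}}$ ($k{\left(n,h \right)} = 4 \sqrt{n^{2} + h^{2}} = 4 \sqrt{h^{2} + n^{2}}$)
$T = - \frac{3261}{470} \approx -6.9383$
$k{\left(-43,q{\left(-2,3 \right)} \right)} - T = 4 \sqrt{\left(\frac{4 \left(-2 + 3\right)}{6 + 3}\right)^{2} + \left(-43\right)^{2}} - - \frac{3261}{470} = 4 \sqrt{\left(4 \cdot \frac{1}{9} \cdot 1\right)^{2} + 1849} + \frac{3261}{470} = 4 \sqrt{\left(\frac{4}{9}\right)^{2} + 1849} + \frac{3261}{470} = 4 \sqrt{\frac{16}{81} + 1849} + \frac{3261}{470} = 4 \sqrt{\frac{149785}{81}} + \frac{3261}{470} = 4 \frac{\sqrt{149785}}{9} + \frac{3261}{470} = \frac{4 \sqrt{149785}}{9} + \frac{3261}{470} = \frac{3261}{470} + \frac{4 \sqrt{149785}}{9}$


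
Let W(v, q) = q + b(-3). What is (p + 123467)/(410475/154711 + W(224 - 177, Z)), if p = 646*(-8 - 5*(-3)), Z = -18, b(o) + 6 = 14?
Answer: -19801306179/1136635 ≈ -17421.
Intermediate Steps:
b(o) = 8 (b(o) = -6 + 14 = 8)
p = 4522 (p = 646*(-8 + 15) = 646*7 = 4522)
W(v, q) = 8 + q (W(v, q) = q + 8 = 8 + q)
(p + 123467)/(410475/154711 + W(224 - 177, Z)) = (4522 + 123467)/(410475/154711 + (8 - 18)) = 127989/(410475*(1/154711) - 10) = 127989/(410475/154711 - 10) = 127989/(-1136635/154711) = 127989*(-154711/1136635) = -19801306179/1136635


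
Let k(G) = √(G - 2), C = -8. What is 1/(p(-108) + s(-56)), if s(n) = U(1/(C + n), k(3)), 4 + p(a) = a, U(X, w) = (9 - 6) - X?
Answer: -64/6975 ≈ -0.0091756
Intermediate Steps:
k(G) = √(-2 + G)
U(X, w) = 3 - X
p(a) = -4 + a
s(n) = 3 - 1/(-8 + n)
1/(p(-108) + s(-56)) = 1/((-4 - 108) + (-25 + 3*(-56))/(-8 - 56)) = 1/(-112 + (-25 - 168)/(-64)) = 1/(-112 - 1/64*(-193)) = 1/(-112 + 193/64) = 1/(-6975/64) = -64/6975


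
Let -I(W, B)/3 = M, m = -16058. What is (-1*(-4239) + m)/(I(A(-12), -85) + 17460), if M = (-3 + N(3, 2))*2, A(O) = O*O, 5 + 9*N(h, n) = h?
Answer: -35457/52438 ≈ -0.67617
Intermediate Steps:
N(h, n) = -5/9 + h/9
A(O) = O**2
M = -58/9 (M = (-3 + (-5/9 + (1/9)*3))*2 = (-3 + (-5/9 + 1/3))*2 = (-3 - 2/9)*2 = -29/9*2 = -58/9 ≈ -6.4444)
I(W, B) = 58/3 (I(W, B) = -3*(-58/9) = 58/3)
(-1*(-4239) + m)/(I(A(-12), -85) + 17460) = (-1*(-4239) - 16058)/(58/3 + 17460) = (4239 - 16058)/(52438/3) = -11819*3/52438 = -35457/52438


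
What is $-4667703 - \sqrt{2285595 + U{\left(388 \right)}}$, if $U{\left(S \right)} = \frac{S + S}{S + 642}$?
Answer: $-4667703 - \frac{\sqrt{606197133695}}{515} \approx -4.6692 \cdot 10^{6}$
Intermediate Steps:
$U{\left(S \right)} = \frac{2 S}{642 + S}$
$-4667703 - \sqrt{2285595 + U{\left(388 \right)}} = -4667703 - \sqrt{2285595 + 2 \cdot 388 \frac{1}{642 + 388}} = -4667703 - \sqrt{2285595 + 2 \cdot 388 \cdot \frac{1}{1030}} = -4667703 - \sqrt{2285595 + \frac{388}{515}} = -4667703 - \sqrt{\frac{1177081813}{515}} = -4667703 - \frac{\sqrt{606197133695}}{515}$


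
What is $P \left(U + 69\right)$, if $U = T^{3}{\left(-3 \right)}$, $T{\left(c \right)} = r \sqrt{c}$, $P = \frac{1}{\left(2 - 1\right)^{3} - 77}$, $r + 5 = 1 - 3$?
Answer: $- \frac{69}{76} - \frac{1029 i \sqrt{3}}{76} \approx -0.9079 - 23.451 i$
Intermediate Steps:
$r = -7$ ($r = -5 + \left(1 - 3\right) = -5 - 2 = -7$)
$P = - \frac{1}{76}$ ($P = \frac{1}{\left(2 - 1\right)^{3} - 77} = \frac{1}{1^{3} - 77} = \frac{1}{1 - 77} = \frac{1}{-76} = - \frac{1}{76} \approx -0.013158$)
$T{\left(c \right)} = - 7 \sqrt{c}$
$U = 1029 i \sqrt{3}$ ($U = \left(- 7 \sqrt{-3}\right)^{3} = \left(- 7 i \sqrt{3}\right)^{3} = 1029 i \sqrt{3} \approx 1782.3 i$)
$P \left(U + 69\right) = - \frac{1029 i \sqrt{3} + 69}{76} = - \frac{69 + 1029 i \sqrt{3}}{76} = - \frac{69}{76} - \frac{1029 i \sqrt{3}}{76}$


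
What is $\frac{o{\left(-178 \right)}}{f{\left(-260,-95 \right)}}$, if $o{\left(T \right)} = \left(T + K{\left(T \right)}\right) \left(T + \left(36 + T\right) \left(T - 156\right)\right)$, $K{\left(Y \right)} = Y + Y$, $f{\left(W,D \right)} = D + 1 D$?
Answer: $\frac{2523150}{19} \approx 1.328 \cdot 10^{5}$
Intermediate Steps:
$f{\left(W,D \right)} = 2 D$ ($f{\left(W,D \right)} = D + D = 2 D$)
$K{\left(Y \right)} = 2 Y$
$o{\left(T \right)} = 3 T \left(T + \left(-156 + T\right) \left(36 + T\right)\right)$ ($o{\left(T \right)} = \left(T + 2 T\right) \left(T + \left(36 + T\right) \left(T - 156\right)\right) = 3 T \left(T + \left(36 + T\right) \left(-156 + T\right)\right) = 3 T \left(T + \left(-156 + T\right) \left(36 + T\right)\right)$)
$\frac{o{\left(-178 \right)}}{f{\left(-260,-95 \right)}} = \frac{3 \left(-178\right) \left(-5616 + \left(-178\right)^{2} - -21182\right)}{2 \left(-95\right)} = \frac{3 \left(-178\right) \left(-5616 + 31684 + 21182\right)}{-190} = 3 \left(-178\right) 47250 \left(- \frac{1}{190}\right) = \left(-25231500\right) \left(- \frac{1}{190}\right) = \frac{2523150}{19}$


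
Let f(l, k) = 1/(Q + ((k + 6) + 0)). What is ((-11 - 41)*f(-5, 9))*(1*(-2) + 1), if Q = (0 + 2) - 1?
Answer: 13/4 ≈ 3.2500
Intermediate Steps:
Q = 1 (Q = 2 - 1 = 1)
f(l, k) = 1/(7 + k) (f(l, k) = 1/(1 + ((k + 6) + 0)) = 1/(1 + ((6 + k) + 0)) = 1/(1 + (6 + k)) = 1/(7 + k))
((-11 - 41)*f(-5, 9))*(1*(-2) + 1) = ((-11 - 41)/(7 + 9))*(1*(-2) + 1) = (-52/16)*(-2 + 1) = -52*1/16*(-1) = -13/4*(-1) = 13/4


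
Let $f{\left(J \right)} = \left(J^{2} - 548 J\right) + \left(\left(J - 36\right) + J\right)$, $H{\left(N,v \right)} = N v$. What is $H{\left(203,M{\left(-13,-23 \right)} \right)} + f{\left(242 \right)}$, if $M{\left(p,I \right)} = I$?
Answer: $-78273$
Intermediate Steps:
$f{\left(J \right)} = -36 + J^{2} - 546 J$ ($f{\left(J \right)} = \left(J^{2} - 548 J\right) + \left(\left(-36 + J\right) + J\right) = \left(J^{2} - 548 J\right) + \left(-36 + 2 J\right) = -36 + J^{2} - 546 J$)
$H{\left(203,M{\left(-13,-23 \right)} \right)} + f{\left(242 \right)} = 203 \left(-23\right) - \left(132168 - 58564\right) = -4669 - 73604 = -78273$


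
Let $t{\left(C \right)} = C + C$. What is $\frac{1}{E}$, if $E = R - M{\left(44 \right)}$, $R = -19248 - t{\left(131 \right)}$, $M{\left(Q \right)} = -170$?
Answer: $- \frac{1}{19340} \approx -5.1706 \cdot 10^{-5}$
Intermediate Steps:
$t{\left(C \right)} = 2 C$
$R = -19510$ ($R = -19248 - 2 \cdot 131 = -19248 - 262 = -19510$)
$E = -19340$ ($E = -19510 - -170 = -19510 + 170 = -19340$)
$\frac{1}{E} = \frac{1}{-19340} = - \frac{1}{19340}$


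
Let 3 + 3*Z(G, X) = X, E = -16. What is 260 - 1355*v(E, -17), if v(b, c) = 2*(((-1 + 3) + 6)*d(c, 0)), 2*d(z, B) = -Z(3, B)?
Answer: -10580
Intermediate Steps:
Z(G, X) = -1 + X/3
d(z, B) = ½ - B/6 (d(z, B) = (-(-1 + B/3))/2 = (1 - B/3)/2 = ½ - B/6)
v(b, c) = 8 (v(b, c) = 2*(((-1 + 3) + 6)*(½ - ⅙*0)) = 2*((2 + 6)*(½ + 0)) = 2*(8*(½)) = 2*4 = 8)
260 - 1355*v(E, -17) = 260 - 1355*8 = 260 - 10840 = -10580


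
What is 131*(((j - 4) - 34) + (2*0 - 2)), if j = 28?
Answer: -1572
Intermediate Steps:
131*(((j - 4) - 34) + (2*0 - 2)) = 131*(((28 - 4) - 34) + (2*0 - 2)) = 131*((24 - 34) + (0 - 2)) = 131*(-10 - 2) = 131*(-12) = -1572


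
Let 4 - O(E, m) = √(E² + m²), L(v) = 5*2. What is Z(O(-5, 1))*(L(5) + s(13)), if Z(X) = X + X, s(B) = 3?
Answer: 104 - 26*√26 ≈ -28.574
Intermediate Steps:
L(v) = 10
O(E, m) = 4 - √(E² + m²)
Z(X) = 2*X
Z(O(-5, 1))*(L(5) + s(13)) = (2*(4 - √((-5)² + 1²)))*(10 + 3) = (2*(4 - √(25 + 1)))*13 = (2*(4 - √26))*13 = (8 - 2*√26)*13 = 104 - 26*√26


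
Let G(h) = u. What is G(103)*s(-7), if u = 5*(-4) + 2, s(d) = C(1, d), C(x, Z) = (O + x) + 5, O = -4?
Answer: -36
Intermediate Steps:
C(x, Z) = 1 + x (C(x, Z) = (-4 + x) + 5 = 1 + x)
s(d) = 2 (s(d) = 1 + 1 = 2)
u = -18 (u = -20 + 2 = -18)
G(h) = -18
G(103)*s(-7) = -18*2 = -36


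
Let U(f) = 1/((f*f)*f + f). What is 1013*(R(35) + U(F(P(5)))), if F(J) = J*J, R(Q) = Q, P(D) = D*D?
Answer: 8656028019763/244141250 ≈ 35455.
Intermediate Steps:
P(D) = D²
F(J) = J²
U(f) = 1/(f + f³) (U(f) = 1/(f²*f + f) = 1/(f³ + f) = 1/(f + f³))
1013*(R(35) + U(F(P(5)))) = 1013*(35 + 1/((5²)² + ((5²)²)³)) = 1013*(35 + 1/(25² + (25²)³)) = 1013*(35 + 1/(625 + 625³)) = 1013*(35 + 1/(625 + 244140625)) = 1013*(35 + 1/244141250) = 1013*(8544943751/244141250) = 8656028019763/244141250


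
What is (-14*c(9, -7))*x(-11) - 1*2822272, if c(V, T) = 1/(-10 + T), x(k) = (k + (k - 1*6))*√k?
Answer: -2822272 - 392*I*√11/17 ≈ -2.8223e+6 - 76.477*I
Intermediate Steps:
x(k) = √k*(-6 + 2*k) (x(k) = (k + (k - 6))*√k = (k + (-6 + k))*√k = (-6 + 2*k)*√k = √k*(-6 + 2*k))
(-14*c(9, -7))*x(-11) - 1*2822272 = (-14/(-10 - 7))*(2*√(-11)*(-3 - 11)) - 1*2822272 = (-14/(-17))*(2*(I*√11)*(-14)) - 2822272 = (-14*(-1/17))*(-28*I*√11) - 2822272 = 14*(-28*I*√11)/17 - 2822272 = -392*I*√11/17 - 2822272 = -2822272 - 392*I*√11/17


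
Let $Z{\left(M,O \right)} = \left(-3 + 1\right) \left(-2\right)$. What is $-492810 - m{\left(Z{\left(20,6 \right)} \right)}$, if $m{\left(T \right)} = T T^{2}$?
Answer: $-492874$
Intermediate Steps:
$Z{\left(M,O \right)} = 4$ ($Z{\left(M,O \right)} = \left(-2\right) \left(-2\right) = 4$)
$m{\left(T \right)} = T^{3}$
$-492810 - m{\left(Z{\left(20,6 \right)} \right)} = -492810 - 4^{3} = -492810 - 64 = -492874$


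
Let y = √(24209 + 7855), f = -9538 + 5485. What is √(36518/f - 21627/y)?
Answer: √(-66044478153696 - 39552569271054*√501)/2707404 ≈ 11.392*I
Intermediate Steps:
f = -4053
y = 8*√501 (y = √32064 = 8*√501 ≈ 179.06)
√(36518/f - 21627/y) = √(36518/(-4053) - 21627*√501/4008) = √(36518*(-1/4053) - 7209*√501/1336) = √(-36518/4053 - 7209*√501/1336)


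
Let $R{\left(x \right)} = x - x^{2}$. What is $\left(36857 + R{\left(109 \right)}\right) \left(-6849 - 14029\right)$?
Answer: $-523724630$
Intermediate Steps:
$\left(36857 + R{\left(109 \right)}\right) \left(-6849 - 14029\right) = \left(36857 + 109 \left(1 - 109\right)\right) \left(-6849 - 14029\right) = \left(36857 + 109 \left(1 - 109\right)\right) \left(-20878\right) = \left(36857 + 109 \left(-108\right)\right) \left(-20878\right) = \left(36857 - 11772\right) \left(-20878\right) = 25085 \left(-20878\right) = -523724630$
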